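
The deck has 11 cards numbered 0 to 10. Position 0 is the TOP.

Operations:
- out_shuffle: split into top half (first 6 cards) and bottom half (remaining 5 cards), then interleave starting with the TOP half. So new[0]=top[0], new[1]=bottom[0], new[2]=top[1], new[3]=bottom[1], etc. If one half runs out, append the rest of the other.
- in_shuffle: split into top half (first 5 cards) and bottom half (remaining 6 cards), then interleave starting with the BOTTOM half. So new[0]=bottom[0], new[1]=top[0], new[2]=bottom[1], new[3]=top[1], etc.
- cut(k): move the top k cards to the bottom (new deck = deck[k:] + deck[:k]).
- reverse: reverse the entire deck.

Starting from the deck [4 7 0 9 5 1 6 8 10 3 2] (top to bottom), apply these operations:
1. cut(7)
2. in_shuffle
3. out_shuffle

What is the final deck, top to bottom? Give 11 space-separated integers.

After op 1 (cut(7)): [8 10 3 2 4 7 0 9 5 1 6]
After op 2 (in_shuffle): [7 8 0 10 9 3 5 2 1 4 6]
After op 3 (out_shuffle): [7 5 8 2 0 1 10 4 9 6 3]

Answer: 7 5 8 2 0 1 10 4 9 6 3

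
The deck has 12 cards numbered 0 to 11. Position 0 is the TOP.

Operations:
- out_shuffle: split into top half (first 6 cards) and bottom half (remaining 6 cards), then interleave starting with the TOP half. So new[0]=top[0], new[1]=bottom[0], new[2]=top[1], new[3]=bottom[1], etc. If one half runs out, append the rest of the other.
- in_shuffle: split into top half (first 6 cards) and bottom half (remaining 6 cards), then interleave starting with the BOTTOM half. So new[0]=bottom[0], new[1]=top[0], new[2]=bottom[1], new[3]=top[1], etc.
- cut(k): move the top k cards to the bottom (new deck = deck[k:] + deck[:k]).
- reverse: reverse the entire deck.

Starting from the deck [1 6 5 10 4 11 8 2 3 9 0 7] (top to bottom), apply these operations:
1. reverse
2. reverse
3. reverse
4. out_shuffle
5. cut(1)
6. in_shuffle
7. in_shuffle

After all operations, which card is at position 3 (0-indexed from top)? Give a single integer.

After op 1 (reverse): [7 0 9 3 2 8 11 4 10 5 6 1]
After op 2 (reverse): [1 6 5 10 4 11 8 2 3 9 0 7]
After op 3 (reverse): [7 0 9 3 2 8 11 4 10 5 6 1]
After op 4 (out_shuffle): [7 11 0 4 9 10 3 5 2 6 8 1]
After op 5 (cut(1)): [11 0 4 9 10 3 5 2 6 8 1 7]
After op 6 (in_shuffle): [5 11 2 0 6 4 8 9 1 10 7 3]
After op 7 (in_shuffle): [8 5 9 11 1 2 10 0 7 6 3 4]
Position 3: card 11.

Answer: 11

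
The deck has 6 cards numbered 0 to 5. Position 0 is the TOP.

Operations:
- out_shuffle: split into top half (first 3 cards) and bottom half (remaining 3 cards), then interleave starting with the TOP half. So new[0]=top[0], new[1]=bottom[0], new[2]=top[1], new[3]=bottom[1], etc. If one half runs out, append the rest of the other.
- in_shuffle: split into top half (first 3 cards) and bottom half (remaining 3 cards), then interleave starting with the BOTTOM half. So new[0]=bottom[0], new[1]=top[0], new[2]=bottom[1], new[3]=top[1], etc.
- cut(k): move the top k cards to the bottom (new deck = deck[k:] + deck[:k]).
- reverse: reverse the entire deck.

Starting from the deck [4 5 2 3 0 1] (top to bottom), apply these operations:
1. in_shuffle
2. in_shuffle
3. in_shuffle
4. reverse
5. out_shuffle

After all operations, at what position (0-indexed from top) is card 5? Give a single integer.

Answer: 3

Derivation:
After op 1 (in_shuffle): [3 4 0 5 1 2]
After op 2 (in_shuffle): [5 3 1 4 2 0]
After op 3 (in_shuffle): [4 5 2 3 0 1]
After op 4 (reverse): [1 0 3 2 5 4]
After op 5 (out_shuffle): [1 2 0 5 3 4]
Card 5 is at position 3.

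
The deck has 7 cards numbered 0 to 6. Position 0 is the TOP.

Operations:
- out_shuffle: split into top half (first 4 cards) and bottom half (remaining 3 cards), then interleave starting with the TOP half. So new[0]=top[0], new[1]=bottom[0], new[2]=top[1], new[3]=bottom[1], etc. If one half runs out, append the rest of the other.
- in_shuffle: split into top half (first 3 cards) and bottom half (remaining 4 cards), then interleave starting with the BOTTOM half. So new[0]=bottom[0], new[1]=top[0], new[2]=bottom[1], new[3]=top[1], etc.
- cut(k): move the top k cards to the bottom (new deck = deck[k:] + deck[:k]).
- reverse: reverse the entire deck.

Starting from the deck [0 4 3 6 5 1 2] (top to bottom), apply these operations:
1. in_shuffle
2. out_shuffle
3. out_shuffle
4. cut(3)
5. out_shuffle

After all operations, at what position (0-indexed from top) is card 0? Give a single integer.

Answer: 2

Derivation:
After op 1 (in_shuffle): [6 0 5 4 1 3 2]
After op 2 (out_shuffle): [6 1 0 3 5 2 4]
After op 3 (out_shuffle): [6 5 1 2 0 4 3]
After op 4 (cut(3)): [2 0 4 3 6 5 1]
After op 5 (out_shuffle): [2 6 0 5 4 1 3]
Card 0 is at position 2.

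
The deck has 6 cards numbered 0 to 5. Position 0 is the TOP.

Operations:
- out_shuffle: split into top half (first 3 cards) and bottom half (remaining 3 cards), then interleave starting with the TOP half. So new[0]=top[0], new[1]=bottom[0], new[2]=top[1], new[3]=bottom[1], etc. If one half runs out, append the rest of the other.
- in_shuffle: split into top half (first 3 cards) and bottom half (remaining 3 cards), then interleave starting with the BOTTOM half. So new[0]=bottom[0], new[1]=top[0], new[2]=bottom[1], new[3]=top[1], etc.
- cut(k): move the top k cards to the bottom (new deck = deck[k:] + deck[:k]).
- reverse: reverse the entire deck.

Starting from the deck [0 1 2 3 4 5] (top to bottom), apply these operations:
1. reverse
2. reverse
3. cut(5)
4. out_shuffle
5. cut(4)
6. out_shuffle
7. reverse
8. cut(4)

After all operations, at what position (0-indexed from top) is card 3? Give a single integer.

After op 1 (reverse): [5 4 3 2 1 0]
After op 2 (reverse): [0 1 2 3 4 5]
After op 3 (cut(5)): [5 0 1 2 3 4]
After op 4 (out_shuffle): [5 2 0 3 1 4]
After op 5 (cut(4)): [1 4 5 2 0 3]
After op 6 (out_shuffle): [1 2 4 0 5 3]
After op 7 (reverse): [3 5 0 4 2 1]
After op 8 (cut(4)): [2 1 3 5 0 4]
Card 3 is at position 2.

Answer: 2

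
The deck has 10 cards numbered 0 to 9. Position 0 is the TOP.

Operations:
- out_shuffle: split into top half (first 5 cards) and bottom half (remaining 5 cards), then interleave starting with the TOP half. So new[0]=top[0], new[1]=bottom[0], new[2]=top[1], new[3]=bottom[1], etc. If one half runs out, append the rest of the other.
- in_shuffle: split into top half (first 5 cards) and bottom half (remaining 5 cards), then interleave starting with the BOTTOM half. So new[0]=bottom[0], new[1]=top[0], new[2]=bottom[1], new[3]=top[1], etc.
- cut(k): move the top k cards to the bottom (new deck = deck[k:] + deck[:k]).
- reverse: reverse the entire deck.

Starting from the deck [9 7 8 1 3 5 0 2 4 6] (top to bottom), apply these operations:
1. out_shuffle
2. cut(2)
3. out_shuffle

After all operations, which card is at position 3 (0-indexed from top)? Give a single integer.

Answer: 3

Derivation:
After op 1 (out_shuffle): [9 5 7 0 8 2 1 4 3 6]
After op 2 (cut(2)): [7 0 8 2 1 4 3 6 9 5]
After op 3 (out_shuffle): [7 4 0 3 8 6 2 9 1 5]
Position 3: card 3.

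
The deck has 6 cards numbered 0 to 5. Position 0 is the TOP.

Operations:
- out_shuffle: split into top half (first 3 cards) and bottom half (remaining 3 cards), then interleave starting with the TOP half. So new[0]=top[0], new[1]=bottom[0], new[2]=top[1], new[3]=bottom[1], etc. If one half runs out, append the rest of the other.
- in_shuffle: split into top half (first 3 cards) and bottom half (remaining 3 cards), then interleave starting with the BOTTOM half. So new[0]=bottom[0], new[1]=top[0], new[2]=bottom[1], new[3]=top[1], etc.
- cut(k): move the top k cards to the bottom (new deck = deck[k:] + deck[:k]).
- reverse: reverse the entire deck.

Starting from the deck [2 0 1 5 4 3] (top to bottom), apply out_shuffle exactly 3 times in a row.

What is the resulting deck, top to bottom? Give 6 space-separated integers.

After op 1 (out_shuffle): [2 5 0 4 1 3]
After op 2 (out_shuffle): [2 4 5 1 0 3]
After op 3 (out_shuffle): [2 1 4 0 5 3]

Answer: 2 1 4 0 5 3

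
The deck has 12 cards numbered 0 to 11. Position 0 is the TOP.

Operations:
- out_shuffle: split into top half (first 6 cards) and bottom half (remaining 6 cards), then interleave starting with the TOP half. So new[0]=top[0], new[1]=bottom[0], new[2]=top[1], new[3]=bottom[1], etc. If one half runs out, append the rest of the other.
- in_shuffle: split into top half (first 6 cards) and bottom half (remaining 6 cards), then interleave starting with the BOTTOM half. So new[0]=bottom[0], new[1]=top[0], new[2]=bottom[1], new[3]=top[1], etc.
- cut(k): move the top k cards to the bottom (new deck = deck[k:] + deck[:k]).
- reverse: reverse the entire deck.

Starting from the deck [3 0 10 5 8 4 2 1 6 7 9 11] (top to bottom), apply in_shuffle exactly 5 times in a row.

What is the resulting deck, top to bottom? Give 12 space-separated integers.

After op 1 (in_shuffle): [2 3 1 0 6 10 7 5 9 8 11 4]
After op 2 (in_shuffle): [7 2 5 3 9 1 8 0 11 6 4 10]
After op 3 (in_shuffle): [8 7 0 2 11 5 6 3 4 9 10 1]
After op 4 (in_shuffle): [6 8 3 7 4 0 9 2 10 11 1 5]
After op 5 (in_shuffle): [9 6 2 8 10 3 11 7 1 4 5 0]

Answer: 9 6 2 8 10 3 11 7 1 4 5 0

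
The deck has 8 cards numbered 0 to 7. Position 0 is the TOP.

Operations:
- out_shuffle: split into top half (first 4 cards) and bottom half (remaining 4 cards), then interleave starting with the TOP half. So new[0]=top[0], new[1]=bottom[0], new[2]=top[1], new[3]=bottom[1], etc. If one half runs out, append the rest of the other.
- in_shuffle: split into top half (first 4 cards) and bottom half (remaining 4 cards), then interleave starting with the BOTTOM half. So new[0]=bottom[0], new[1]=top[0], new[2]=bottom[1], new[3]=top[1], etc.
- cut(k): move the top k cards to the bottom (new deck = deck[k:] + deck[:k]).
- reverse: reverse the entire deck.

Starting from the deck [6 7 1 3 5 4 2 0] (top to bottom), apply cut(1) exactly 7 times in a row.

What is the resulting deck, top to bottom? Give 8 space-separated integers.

After op 1 (cut(1)): [7 1 3 5 4 2 0 6]
After op 2 (cut(1)): [1 3 5 4 2 0 6 7]
After op 3 (cut(1)): [3 5 4 2 0 6 7 1]
After op 4 (cut(1)): [5 4 2 0 6 7 1 3]
After op 5 (cut(1)): [4 2 0 6 7 1 3 5]
After op 6 (cut(1)): [2 0 6 7 1 3 5 4]
After op 7 (cut(1)): [0 6 7 1 3 5 4 2]

Answer: 0 6 7 1 3 5 4 2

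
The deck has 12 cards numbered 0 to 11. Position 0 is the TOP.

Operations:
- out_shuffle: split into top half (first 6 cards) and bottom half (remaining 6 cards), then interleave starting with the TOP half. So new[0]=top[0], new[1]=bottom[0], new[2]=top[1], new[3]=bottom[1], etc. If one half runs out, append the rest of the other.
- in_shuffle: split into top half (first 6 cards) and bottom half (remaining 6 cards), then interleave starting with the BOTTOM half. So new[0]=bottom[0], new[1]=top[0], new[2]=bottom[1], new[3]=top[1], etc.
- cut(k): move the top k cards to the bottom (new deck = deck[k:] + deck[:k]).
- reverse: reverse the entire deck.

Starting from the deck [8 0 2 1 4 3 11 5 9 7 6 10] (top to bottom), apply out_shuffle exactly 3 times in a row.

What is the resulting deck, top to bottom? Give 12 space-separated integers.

After op 1 (out_shuffle): [8 11 0 5 2 9 1 7 4 6 3 10]
After op 2 (out_shuffle): [8 1 11 7 0 4 5 6 2 3 9 10]
After op 3 (out_shuffle): [8 5 1 6 11 2 7 3 0 9 4 10]

Answer: 8 5 1 6 11 2 7 3 0 9 4 10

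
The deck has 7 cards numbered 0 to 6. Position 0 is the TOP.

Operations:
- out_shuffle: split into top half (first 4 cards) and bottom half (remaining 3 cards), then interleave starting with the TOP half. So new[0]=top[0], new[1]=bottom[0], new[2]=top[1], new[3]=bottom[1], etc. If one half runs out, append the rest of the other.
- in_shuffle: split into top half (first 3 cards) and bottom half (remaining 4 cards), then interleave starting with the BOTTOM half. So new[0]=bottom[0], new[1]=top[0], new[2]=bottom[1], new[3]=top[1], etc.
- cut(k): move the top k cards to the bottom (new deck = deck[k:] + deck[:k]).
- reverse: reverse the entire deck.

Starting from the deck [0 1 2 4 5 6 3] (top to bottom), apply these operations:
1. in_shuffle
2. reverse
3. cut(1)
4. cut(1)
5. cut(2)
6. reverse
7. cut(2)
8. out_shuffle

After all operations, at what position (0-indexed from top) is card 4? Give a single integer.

Answer: 4

Derivation:
After op 1 (in_shuffle): [4 0 5 1 6 2 3]
After op 2 (reverse): [3 2 6 1 5 0 4]
After op 3 (cut(1)): [2 6 1 5 0 4 3]
After op 4 (cut(1)): [6 1 5 0 4 3 2]
After op 5 (cut(2)): [5 0 4 3 2 6 1]
After op 6 (reverse): [1 6 2 3 4 0 5]
After op 7 (cut(2)): [2 3 4 0 5 1 6]
After op 8 (out_shuffle): [2 5 3 1 4 6 0]
Card 4 is at position 4.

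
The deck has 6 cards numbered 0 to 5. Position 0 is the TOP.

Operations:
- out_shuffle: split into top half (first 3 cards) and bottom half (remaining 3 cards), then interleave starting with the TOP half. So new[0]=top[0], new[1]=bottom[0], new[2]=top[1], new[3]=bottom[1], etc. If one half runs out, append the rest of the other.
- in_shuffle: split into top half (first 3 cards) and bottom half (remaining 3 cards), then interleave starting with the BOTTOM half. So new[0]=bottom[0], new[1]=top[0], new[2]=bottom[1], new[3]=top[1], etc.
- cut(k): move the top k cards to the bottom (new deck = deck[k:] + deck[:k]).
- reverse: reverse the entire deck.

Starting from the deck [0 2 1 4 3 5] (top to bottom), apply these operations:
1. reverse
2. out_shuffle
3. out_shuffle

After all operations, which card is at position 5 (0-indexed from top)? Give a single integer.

After op 1 (reverse): [5 3 4 1 2 0]
After op 2 (out_shuffle): [5 1 3 2 4 0]
After op 3 (out_shuffle): [5 2 1 4 3 0]
Position 5: card 0.

Answer: 0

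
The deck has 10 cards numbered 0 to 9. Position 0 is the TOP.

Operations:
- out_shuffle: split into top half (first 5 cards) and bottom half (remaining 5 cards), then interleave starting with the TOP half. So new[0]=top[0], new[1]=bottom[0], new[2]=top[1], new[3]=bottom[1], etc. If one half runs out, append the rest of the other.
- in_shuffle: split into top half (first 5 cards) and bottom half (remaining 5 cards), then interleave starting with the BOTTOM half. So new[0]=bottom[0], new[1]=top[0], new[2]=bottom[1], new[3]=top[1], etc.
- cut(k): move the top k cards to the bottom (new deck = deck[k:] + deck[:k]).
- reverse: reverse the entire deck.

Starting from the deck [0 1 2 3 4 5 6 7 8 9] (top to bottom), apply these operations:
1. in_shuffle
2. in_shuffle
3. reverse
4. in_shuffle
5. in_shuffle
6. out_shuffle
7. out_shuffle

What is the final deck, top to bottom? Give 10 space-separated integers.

After op 1 (in_shuffle): [5 0 6 1 7 2 8 3 9 4]
After op 2 (in_shuffle): [2 5 8 0 3 6 9 1 4 7]
After op 3 (reverse): [7 4 1 9 6 3 0 8 5 2]
After op 4 (in_shuffle): [3 7 0 4 8 1 5 9 2 6]
After op 5 (in_shuffle): [1 3 5 7 9 0 2 4 6 8]
After op 6 (out_shuffle): [1 0 3 2 5 4 7 6 9 8]
After op 7 (out_shuffle): [1 4 0 7 3 6 2 9 5 8]

Answer: 1 4 0 7 3 6 2 9 5 8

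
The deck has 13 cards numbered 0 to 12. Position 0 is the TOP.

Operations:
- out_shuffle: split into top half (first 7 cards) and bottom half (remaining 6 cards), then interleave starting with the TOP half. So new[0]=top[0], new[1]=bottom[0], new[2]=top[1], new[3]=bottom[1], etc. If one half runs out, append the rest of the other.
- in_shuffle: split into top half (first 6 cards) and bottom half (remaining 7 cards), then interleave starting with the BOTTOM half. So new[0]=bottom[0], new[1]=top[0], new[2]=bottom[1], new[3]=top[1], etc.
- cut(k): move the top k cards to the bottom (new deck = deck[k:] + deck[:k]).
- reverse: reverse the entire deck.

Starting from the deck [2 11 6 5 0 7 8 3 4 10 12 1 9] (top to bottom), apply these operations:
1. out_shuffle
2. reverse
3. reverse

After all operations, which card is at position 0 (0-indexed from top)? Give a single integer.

After op 1 (out_shuffle): [2 3 11 4 6 10 5 12 0 1 7 9 8]
After op 2 (reverse): [8 9 7 1 0 12 5 10 6 4 11 3 2]
After op 3 (reverse): [2 3 11 4 6 10 5 12 0 1 7 9 8]
Position 0: card 2.

Answer: 2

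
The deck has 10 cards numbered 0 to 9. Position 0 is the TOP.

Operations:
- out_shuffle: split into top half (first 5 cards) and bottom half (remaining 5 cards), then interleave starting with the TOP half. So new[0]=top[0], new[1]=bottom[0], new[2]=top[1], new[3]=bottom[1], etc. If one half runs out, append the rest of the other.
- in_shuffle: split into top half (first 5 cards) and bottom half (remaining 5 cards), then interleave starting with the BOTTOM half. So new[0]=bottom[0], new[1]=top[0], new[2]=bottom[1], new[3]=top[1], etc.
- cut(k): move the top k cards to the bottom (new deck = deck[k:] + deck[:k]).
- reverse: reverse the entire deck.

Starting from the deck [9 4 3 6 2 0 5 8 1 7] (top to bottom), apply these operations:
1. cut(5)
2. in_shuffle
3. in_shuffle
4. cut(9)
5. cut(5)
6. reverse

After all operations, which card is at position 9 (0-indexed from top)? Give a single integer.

Answer: 1

Derivation:
After op 1 (cut(5)): [0 5 8 1 7 9 4 3 6 2]
After op 2 (in_shuffle): [9 0 4 5 3 8 6 1 2 7]
After op 3 (in_shuffle): [8 9 6 0 1 4 2 5 7 3]
After op 4 (cut(9)): [3 8 9 6 0 1 4 2 5 7]
After op 5 (cut(5)): [1 4 2 5 7 3 8 9 6 0]
After op 6 (reverse): [0 6 9 8 3 7 5 2 4 1]
Position 9: card 1.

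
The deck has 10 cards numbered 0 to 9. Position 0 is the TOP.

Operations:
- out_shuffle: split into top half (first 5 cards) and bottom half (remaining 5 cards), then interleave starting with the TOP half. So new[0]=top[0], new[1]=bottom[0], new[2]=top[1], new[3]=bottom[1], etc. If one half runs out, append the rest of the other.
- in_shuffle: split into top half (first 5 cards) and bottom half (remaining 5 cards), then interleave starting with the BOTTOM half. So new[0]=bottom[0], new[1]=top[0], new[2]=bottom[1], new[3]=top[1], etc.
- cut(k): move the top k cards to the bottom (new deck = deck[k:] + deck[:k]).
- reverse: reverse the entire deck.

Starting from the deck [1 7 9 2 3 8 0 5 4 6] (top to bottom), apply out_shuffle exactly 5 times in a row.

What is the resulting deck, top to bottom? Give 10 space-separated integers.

After op 1 (out_shuffle): [1 8 7 0 9 5 2 4 3 6]
After op 2 (out_shuffle): [1 5 8 2 7 4 0 3 9 6]
After op 3 (out_shuffle): [1 4 5 0 8 3 2 9 7 6]
After op 4 (out_shuffle): [1 3 4 2 5 9 0 7 8 6]
After op 5 (out_shuffle): [1 9 3 0 4 7 2 8 5 6]

Answer: 1 9 3 0 4 7 2 8 5 6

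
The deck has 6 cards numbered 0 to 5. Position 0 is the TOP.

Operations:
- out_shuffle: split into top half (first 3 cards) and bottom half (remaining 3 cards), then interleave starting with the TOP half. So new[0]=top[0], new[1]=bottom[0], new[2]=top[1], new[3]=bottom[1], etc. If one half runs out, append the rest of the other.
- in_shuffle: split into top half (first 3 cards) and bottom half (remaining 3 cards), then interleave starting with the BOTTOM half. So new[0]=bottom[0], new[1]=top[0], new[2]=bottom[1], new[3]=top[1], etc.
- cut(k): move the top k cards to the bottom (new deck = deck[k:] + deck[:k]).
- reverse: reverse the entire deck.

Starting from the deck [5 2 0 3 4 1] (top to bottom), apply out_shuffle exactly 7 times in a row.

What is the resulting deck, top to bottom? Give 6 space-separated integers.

Answer: 5 0 4 2 3 1

Derivation:
After op 1 (out_shuffle): [5 3 2 4 0 1]
After op 2 (out_shuffle): [5 4 3 0 2 1]
After op 3 (out_shuffle): [5 0 4 2 3 1]
After op 4 (out_shuffle): [5 2 0 3 4 1]
After op 5 (out_shuffle): [5 3 2 4 0 1]
After op 6 (out_shuffle): [5 4 3 0 2 1]
After op 7 (out_shuffle): [5 0 4 2 3 1]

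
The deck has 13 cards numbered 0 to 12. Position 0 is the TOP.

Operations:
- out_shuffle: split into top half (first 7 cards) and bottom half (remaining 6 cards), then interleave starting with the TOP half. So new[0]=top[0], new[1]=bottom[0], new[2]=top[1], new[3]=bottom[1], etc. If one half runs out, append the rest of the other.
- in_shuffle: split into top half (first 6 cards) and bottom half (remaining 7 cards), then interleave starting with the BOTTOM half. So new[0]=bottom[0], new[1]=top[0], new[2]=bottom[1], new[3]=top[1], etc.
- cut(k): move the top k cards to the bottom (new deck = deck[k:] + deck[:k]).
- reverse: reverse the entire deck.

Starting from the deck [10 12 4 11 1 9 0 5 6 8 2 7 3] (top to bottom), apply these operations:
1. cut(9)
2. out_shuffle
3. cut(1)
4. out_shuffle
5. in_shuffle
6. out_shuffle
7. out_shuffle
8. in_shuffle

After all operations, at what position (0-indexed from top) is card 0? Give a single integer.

Answer: 6

Derivation:
After op 1 (cut(9)): [8 2 7 3 10 12 4 11 1 9 0 5 6]
After op 2 (out_shuffle): [8 11 2 1 7 9 3 0 10 5 12 6 4]
After op 3 (cut(1)): [11 2 1 7 9 3 0 10 5 12 6 4 8]
After op 4 (out_shuffle): [11 10 2 5 1 12 7 6 9 4 3 8 0]
After op 5 (in_shuffle): [7 11 6 10 9 2 4 5 3 1 8 12 0]
After op 6 (out_shuffle): [7 5 11 3 6 1 10 8 9 12 2 0 4]
After op 7 (out_shuffle): [7 8 5 9 11 12 3 2 6 0 1 4 10]
After op 8 (in_shuffle): [3 7 2 8 6 5 0 9 1 11 4 12 10]
Card 0 is at position 6.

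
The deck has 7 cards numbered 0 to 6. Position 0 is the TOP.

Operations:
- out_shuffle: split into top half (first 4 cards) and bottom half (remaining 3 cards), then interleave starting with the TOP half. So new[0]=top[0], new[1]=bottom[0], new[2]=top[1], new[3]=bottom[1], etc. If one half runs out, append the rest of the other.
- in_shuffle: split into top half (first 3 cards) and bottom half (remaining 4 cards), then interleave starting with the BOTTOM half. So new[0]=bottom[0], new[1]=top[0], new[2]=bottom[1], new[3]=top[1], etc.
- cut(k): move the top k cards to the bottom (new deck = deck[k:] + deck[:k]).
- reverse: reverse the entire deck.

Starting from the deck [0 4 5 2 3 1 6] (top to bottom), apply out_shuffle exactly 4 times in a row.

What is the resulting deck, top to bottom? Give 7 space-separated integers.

Answer: 0 3 4 1 5 6 2

Derivation:
After op 1 (out_shuffle): [0 3 4 1 5 6 2]
After op 2 (out_shuffle): [0 5 3 6 4 2 1]
After op 3 (out_shuffle): [0 4 5 2 3 1 6]
After op 4 (out_shuffle): [0 3 4 1 5 6 2]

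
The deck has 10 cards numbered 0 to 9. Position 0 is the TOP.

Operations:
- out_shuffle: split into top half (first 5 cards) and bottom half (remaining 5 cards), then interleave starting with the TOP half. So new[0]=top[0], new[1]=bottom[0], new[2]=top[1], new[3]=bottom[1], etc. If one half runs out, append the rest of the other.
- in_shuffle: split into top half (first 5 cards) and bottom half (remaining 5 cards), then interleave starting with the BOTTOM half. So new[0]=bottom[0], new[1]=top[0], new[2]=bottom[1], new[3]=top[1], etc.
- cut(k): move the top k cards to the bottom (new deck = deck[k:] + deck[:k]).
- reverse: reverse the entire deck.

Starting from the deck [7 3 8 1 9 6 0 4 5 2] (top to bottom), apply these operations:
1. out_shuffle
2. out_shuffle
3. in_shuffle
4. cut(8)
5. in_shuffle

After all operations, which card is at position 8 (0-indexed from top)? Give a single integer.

After op 1 (out_shuffle): [7 6 3 0 8 4 1 5 9 2]
After op 2 (out_shuffle): [7 4 6 1 3 5 0 9 8 2]
After op 3 (in_shuffle): [5 7 0 4 9 6 8 1 2 3]
After op 4 (cut(8)): [2 3 5 7 0 4 9 6 8 1]
After op 5 (in_shuffle): [4 2 9 3 6 5 8 7 1 0]
Position 8: card 1.

Answer: 1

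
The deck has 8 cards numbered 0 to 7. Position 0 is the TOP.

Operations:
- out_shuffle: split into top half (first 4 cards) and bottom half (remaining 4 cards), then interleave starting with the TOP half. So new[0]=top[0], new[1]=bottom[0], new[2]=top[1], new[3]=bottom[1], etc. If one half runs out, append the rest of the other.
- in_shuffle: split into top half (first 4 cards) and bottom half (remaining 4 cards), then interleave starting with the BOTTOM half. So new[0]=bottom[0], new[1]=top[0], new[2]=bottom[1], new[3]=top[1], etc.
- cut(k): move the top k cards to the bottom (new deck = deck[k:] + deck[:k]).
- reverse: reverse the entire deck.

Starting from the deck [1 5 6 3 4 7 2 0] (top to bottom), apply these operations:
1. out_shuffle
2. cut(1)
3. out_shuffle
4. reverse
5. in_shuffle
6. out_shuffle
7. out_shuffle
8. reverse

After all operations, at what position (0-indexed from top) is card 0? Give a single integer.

After op 1 (out_shuffle): [1 4 5 7 6 2 3 0]
After op 2 (cut(1)): [4 5 7 6 2 3 0 1]
After op 3 (out_shuffle): [4 2 5 3 7 0 6 1]
After op 4 (reverse): [1 6 0 7 3 5 2 4]
After op 5 (in_shuffle): [3 1 5 6 2 0 4 7]
After op 6 (out_shuffle): [3 2 1 0 5 4 6 7]
After op 7 (out_shuffle): [3 5 2 4 1 6 0 7]
After op 8 (reverse): [7 0 6 1 4 2 5 3]
Card 0 is at position 1.

Answer: 1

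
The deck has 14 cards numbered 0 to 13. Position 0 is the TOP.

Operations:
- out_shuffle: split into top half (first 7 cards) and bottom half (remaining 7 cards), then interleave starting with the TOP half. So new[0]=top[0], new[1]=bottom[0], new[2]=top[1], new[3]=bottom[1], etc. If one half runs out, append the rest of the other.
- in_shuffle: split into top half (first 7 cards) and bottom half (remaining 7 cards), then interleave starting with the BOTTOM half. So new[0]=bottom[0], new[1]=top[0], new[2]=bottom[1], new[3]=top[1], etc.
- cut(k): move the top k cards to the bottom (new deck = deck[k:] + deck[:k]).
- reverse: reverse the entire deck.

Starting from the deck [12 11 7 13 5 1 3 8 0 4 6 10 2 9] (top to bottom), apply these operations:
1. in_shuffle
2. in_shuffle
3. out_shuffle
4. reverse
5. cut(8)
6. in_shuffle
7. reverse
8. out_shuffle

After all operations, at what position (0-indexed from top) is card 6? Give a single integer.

Answer: 0

Derivation:
After op 1 (in_shuffle): [8 12 0 11 4 7 6 13 10 5 2 1 9 3]
After op 2 (in_shuffle): [13 8 10 12 5 0 2 11 1 4 9 7 3 6]
After op 3 (out_shuffle): [13 11 8 1 10 4 12 9 5 7 0 3 2 6]
After op 4 (reverse): [6 2 3 0 7 5 9 12 4 10 1 8 11 13]
After op 5 (cut(8)): [4 10 1 8 11 13 6 2 3 0 7 5 9 12]
After op 6 (in_shuffle): [2 4 3 10 0 1 7 8 5 11 9 13 12 6]
After op 7 (reverse): [6 12 13 9 11 5 8 7 1 0 10 3 4 2]
After op 8 (out_shuffle): [6 7 12 1 13 0 9 10 11 3 5 4 8 2]
Card 6 is at position 0.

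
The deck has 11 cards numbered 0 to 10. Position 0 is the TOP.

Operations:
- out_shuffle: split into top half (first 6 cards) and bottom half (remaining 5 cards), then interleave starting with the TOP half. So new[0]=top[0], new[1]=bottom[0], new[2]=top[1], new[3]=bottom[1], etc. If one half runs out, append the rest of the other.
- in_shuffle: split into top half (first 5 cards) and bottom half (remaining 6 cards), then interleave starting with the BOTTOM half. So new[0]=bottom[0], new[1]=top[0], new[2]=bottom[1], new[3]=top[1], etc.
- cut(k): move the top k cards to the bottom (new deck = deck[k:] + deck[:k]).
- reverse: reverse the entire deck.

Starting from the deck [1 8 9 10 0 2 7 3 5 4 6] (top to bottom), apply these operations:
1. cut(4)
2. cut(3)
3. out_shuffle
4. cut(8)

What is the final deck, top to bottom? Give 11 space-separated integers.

After op 1 (cut(4)): [0 2 7 3 5 4 6 1 8 9 10]
After op 2 (cut(3)): [3 5 4 6 1 8 9 10 0 2 7]
After op 3 (out_shuffle): [3 9 5 10 4 0 6 2 1 7 8]
After op 4 (cut(8)): [1 7 8 3 9 5 10 4 0 6 2]

Answer: 1 7 8 3 9 5 10 4 0 6 2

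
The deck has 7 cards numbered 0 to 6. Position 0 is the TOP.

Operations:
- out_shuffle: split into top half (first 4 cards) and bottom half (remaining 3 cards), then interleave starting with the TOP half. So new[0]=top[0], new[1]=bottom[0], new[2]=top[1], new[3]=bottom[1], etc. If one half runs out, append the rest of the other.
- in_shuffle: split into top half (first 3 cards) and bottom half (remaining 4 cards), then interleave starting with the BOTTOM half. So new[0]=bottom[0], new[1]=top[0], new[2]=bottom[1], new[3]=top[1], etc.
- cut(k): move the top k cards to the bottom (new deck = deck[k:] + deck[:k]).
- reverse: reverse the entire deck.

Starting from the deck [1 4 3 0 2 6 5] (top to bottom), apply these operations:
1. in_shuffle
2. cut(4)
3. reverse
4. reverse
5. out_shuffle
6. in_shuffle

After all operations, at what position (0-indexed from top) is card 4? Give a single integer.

Answer: 4

Derivation:
After op 1 (in_shuffle): [0 1 2 4 6 3 5]
After op 2 (cut(4)): [6 3 5 0 1 2 4]
After op 3 (reverse): [4 2 1 0 5 3 6]
After op 4 (reverse): [6 3 5 0 1 2 4]
After op 5 (out_shuffle): [6 1 3 2 5 4 0]
After op 6 (in_shuffle): [2 6 5 1 4 3 0]
Card 4 is at position 4.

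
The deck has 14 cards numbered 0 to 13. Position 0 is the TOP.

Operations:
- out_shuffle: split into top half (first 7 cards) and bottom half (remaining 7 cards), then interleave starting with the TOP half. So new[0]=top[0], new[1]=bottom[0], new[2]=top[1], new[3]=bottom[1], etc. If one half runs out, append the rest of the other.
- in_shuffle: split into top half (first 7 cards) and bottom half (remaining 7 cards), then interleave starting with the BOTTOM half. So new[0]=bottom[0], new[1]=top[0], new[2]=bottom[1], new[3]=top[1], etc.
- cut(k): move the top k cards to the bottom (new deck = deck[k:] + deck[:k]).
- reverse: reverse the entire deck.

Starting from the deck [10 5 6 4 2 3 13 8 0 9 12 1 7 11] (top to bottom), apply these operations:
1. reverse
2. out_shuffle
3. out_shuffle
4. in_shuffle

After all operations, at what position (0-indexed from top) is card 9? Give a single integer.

Answer: 7

Derivation:
After op 1 (reverse): [11 7 1 12 9 0 8 13 3 2 4 6 5 10]
After op 2 (out_shuffle): [11 13 7 3 1 2 12 4 9 6 0 5 8 10]
After op 3 (out_shuffle): [11 4 13 9 7 6 3 0 1 5 2 8 12 10]
After op 4 (in_shuffle): [0 11 1 4 5 13 2 9 8 7 12 6 10 3]
Card 9 is at position 7.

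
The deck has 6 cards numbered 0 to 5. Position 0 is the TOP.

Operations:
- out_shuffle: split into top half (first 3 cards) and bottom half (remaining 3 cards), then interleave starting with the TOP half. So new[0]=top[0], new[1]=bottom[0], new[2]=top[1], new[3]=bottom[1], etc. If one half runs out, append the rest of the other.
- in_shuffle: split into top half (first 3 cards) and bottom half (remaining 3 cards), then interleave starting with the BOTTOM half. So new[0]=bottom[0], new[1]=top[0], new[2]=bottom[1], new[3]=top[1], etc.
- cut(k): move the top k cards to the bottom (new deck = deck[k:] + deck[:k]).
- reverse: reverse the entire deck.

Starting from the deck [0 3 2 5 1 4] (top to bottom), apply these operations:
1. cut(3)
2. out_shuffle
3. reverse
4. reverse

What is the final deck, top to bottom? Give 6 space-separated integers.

After op 1 (cut(3)): [5 1 4 0 3 2]
After op 2 (out_shuffle): [5 0 1 3 4 2]
After op 3 (reverse): [2 4 3 1 0 5]
After op 4 (reverse): [5 0 1 3 4 2]

Answer: 5 0 1 3 4 2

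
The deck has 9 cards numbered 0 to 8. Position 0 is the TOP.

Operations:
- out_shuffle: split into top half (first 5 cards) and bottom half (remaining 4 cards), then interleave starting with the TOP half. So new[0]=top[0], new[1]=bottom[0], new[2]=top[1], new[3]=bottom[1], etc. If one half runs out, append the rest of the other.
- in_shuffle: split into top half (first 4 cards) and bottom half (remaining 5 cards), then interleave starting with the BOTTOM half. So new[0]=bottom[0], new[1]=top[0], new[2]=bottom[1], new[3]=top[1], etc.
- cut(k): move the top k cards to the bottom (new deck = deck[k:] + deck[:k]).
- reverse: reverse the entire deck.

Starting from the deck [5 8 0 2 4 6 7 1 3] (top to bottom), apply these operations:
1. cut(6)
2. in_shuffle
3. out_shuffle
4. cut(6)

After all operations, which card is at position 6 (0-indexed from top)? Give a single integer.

After op 1 (cut(6)): [7 1 3 5 8 0 2 4 6]
After op 2 (in_shuffle): [8 7 0 1 2 3 4 5 6]
After op 3 (out_shuffle): [8 3 7 4 0 5 1 6 2]
After op 4 (cut(6)): [1 6 2 8 3 7 4 0 5]
Position 6: card 4.

Answer: 4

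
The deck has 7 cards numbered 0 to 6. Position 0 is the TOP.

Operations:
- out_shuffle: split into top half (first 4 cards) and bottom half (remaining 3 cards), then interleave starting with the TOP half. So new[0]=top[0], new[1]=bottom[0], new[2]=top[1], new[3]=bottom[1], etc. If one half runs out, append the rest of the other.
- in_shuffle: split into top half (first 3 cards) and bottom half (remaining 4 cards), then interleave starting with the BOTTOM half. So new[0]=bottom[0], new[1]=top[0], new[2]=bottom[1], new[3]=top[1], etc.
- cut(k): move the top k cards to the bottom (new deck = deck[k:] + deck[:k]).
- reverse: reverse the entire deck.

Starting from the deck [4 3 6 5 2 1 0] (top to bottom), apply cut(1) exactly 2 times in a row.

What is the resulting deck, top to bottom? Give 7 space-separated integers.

After op 1 (cut(1)): [3 6 5 2 1 0 4]
After op 2 (cut(1)): [6 5 2 1 0 4 3]

Answer: 6 5 2 1 0 4 3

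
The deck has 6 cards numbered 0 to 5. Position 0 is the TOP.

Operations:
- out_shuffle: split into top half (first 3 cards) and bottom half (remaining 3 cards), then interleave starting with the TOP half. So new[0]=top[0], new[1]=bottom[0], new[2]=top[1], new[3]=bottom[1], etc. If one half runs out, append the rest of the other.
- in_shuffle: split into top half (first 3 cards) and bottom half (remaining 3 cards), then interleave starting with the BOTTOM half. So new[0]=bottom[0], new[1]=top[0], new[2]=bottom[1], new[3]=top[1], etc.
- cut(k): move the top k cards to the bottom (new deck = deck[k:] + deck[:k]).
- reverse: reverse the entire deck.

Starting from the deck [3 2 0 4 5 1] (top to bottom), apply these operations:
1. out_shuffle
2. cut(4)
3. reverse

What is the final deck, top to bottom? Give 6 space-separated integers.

After op 1 (out_shuffle): [3 4 2 5 0 1]
After op 2 (cut(4)): [0 1 3 4 2 5]
After op 3 (reverse): [5 2 4 3 1 0]

Answer: 5 2 4 3 1 0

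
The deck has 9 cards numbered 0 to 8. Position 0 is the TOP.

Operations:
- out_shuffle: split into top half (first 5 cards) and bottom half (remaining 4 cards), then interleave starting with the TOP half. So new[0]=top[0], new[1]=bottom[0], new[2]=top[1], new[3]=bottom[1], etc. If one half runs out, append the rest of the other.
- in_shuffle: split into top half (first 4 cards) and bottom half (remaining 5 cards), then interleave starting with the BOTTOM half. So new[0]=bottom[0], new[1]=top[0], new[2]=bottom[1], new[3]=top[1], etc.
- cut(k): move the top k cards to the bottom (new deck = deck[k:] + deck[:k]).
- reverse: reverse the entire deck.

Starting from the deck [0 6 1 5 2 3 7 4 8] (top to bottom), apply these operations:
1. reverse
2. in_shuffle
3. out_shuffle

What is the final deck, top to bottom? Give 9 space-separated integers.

Answer: 2 7 8 6 5 3 4 0 1

Derivation:
After op 1 (reverse): [8 4 7 3 2 5 1 6 0]
After op 2 (in_shuffle): [2 8 5 4 1 7 6 3 0]
After op 3 (out_shuffle): [2 7 8 6 5 3 4 0 1]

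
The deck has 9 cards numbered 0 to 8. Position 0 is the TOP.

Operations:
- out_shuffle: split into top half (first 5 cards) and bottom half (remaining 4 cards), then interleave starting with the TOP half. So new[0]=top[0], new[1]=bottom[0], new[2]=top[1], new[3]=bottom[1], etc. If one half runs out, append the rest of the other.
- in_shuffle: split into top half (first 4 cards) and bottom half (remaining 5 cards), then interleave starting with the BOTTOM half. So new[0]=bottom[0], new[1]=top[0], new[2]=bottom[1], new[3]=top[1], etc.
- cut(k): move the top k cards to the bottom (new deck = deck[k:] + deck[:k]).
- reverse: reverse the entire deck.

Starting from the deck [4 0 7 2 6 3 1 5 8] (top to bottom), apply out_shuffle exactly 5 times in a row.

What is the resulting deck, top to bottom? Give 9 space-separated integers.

After op 1 (out_shuffle): [4 3 0 1 7 5 2 8 6]
After op 2 (out_shuffle): [4 5 3 2 0 8 1 6 7]
After op 3 (out_shuffle): [4 8 5 1 3 6 2 7 0]
After op 4 (out_shuffle): [4 6 8 2 5 7 1 0 3]
After op 5 (out_shuffle): [4 7 6 1 8 0 2 3 5]

Answer: 4 7 6 1 8 0 2 3 5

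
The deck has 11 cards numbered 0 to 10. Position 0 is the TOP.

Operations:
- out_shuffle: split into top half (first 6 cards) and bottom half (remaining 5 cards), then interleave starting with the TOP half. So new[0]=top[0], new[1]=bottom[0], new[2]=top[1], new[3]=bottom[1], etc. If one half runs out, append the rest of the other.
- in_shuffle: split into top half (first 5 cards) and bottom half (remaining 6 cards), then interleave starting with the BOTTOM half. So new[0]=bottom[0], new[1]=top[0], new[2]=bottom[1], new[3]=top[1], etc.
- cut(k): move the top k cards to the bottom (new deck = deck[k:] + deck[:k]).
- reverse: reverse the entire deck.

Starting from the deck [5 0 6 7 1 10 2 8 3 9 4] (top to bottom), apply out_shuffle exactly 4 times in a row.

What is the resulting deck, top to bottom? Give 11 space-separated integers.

After op 1 (out_shuffle): [5 2 0 8 6 3 7 9 1 4 10]
After op 2 (out_shuffle): [5 7 2 9 0 1 8 4 6 10 3]
After op 3 (out_shuffle): [5 8 7 4 2 6 9 10 0 3 1]
After op 4 (out_shuffle): [5 9 8 10 7 0 4 3 2 1 6]

Answer: 5 9 8 10 7 0 4 3 2 1 6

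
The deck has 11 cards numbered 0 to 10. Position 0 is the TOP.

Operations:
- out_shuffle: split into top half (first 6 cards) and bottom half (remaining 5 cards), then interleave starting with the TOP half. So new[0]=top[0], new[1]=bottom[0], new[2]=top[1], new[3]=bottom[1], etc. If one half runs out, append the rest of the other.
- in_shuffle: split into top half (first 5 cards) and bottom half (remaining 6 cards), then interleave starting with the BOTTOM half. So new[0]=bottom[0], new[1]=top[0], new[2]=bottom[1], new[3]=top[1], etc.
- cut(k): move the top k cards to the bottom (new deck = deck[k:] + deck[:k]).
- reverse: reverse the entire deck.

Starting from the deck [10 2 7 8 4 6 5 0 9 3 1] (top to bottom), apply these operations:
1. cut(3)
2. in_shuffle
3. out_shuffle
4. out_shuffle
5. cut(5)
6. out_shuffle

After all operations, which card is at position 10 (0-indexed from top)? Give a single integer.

Answer: 2

Derivation:
After op 1 (cut(3)): [8 4 6 5 0 9 3 1 10 2 7]
After op 2 (in_shuffle): [9 8 3 4 1 6 10 5 2 0 7]
After op 3 (out_shuffle): [9 10 8 5 3 2 4 0 1 7 6]
After op 4 (out_shuffle): [9 4 10 0 8 1 5 7 3 6 2]
After op 5 (cut(5)): [1 5 7 3 6 2 9 4 10 0 8]
After op 6 (out_shuffle): [1 9 5 4 7 10 3 0 6 8 2]
Position 10: card 2.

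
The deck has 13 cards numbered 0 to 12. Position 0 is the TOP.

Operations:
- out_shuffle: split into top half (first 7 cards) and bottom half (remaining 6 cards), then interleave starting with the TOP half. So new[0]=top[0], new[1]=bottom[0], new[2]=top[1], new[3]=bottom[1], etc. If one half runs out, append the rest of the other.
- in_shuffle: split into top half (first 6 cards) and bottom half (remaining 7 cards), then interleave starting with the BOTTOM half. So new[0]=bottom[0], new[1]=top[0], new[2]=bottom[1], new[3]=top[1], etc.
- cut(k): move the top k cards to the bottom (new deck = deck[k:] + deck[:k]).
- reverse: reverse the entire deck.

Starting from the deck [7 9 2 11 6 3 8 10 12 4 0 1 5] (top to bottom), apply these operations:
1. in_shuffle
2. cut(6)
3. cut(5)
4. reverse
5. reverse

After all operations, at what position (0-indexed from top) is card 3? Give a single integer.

After op 1 (in_shuffle): [8 7 10 9 12 2 4 11 0 6 1 3 5]
After op 2 (cut(6)): [4 11 0 6 1 3 5 8 7 10 9 12 2]
After op 3 (cut(5)): [3 5 8 7 10 9 12 2 4 11 0 6 1]
After op 4 (reverse): [1 6 0 11 4 2 12 9 10 7 8 5 3]
After op 5 (reverse): [3 5 8 7 10 9 12 2 4 11 0 6 1]
Card 3 is at position 0.

Answer: 0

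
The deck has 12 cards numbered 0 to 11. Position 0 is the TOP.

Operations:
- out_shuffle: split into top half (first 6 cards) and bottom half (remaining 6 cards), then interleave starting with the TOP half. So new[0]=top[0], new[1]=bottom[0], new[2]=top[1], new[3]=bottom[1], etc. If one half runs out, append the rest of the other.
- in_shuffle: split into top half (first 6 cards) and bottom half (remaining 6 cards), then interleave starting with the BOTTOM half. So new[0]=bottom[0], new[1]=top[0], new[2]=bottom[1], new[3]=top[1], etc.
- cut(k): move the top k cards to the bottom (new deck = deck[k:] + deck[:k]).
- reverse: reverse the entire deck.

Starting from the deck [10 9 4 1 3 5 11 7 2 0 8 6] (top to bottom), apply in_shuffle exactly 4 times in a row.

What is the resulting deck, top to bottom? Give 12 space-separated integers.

Answer: 2 3 10 0 5 9 8 11 4 6 7 1

Derivation:
After op 1 (in_shuffle): [11 10 7 9 2 4 0 1 8 3 6 5]
After op 2 (in_shuffle): [0 11 1 10 8 7 3 9 6 2 5 4]
After op 3 (in_shuffle): [3 0 9 11 6 1 2 10 5 8 4 7]
After op 4 (in_shuffle): [2 3 10 0 5 9 8 11 4 6 7 1]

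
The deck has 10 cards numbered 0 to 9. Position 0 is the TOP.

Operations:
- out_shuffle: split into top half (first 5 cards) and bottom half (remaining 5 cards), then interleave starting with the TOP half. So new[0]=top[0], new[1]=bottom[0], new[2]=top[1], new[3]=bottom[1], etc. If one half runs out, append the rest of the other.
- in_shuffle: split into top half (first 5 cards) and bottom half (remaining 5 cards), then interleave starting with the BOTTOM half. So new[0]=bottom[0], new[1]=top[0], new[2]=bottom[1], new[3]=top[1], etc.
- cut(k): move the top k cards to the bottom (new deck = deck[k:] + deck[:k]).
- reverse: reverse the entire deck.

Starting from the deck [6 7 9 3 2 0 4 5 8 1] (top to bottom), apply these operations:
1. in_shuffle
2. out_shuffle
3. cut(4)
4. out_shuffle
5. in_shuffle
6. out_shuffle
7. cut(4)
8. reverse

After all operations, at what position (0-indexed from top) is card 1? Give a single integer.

Answer: 9

Derivation:
After op 1 (in_shuffle): [0 6 4 7 5 9 8 3 1 2]
After op 2 (out_shuffle): [0 9 6 8 4 3 7 1 5 2]
After op 3 (cut(4)): [4 3 7 1 5 2 0 9 6 8]
After op 4 (out_shuffle): [4 2 3 0 7 9 1 6 5 8]
After op 5 (in_shuffle): [9 4 1 2 6 3 5 0 8 7]
After op 6 (out_shuffle): [9 3 4 5 1 0 2 8 6 7]
After op 7 (cut(4)): [1 0 2 8 6 7 9 3 4 5]
After op 8 (reverse): [5 4 3 9 7 6 8 2 0 1]
Card 1 is at position 9.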